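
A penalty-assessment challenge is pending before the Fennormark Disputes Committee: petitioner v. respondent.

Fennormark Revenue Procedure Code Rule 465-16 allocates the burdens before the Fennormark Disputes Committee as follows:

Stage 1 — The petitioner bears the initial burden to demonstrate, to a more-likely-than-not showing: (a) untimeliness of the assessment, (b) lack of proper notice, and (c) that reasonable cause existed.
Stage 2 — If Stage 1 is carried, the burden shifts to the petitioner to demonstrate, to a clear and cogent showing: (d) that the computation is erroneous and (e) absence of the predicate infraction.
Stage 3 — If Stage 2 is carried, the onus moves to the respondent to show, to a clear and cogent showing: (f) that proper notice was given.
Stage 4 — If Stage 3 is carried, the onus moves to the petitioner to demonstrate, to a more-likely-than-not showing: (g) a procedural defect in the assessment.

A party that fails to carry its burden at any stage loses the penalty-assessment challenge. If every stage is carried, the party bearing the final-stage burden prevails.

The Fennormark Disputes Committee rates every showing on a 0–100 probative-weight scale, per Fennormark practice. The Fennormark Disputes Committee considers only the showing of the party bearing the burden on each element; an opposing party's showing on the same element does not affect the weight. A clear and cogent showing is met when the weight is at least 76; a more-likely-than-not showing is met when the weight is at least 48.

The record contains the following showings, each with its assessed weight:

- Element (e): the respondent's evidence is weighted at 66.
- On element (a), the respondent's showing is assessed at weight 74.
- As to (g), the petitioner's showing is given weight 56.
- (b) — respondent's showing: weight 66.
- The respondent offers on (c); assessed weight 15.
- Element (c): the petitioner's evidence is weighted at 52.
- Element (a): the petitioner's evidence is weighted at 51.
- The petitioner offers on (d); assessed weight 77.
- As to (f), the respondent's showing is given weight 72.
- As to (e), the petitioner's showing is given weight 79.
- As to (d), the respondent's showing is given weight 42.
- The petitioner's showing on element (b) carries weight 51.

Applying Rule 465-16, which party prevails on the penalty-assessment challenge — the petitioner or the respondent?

petitioner

Stage 1 — burden on petitioner; standard: a more-likely-than-not showing (weight is at least 48).
    (a): 51 (respondent's 74 disregarded) ≥ 48 [met]
    (b): 51 (respondent's 66 disregarded) ≥ 48 [met]
    (c): 52 (respondent's 15 disregarded) ≥ 48 [met]
  Stage 1 is satisfied; the petitioner continues to bear the burden.
Stage 2 — burden on petitioner; standard: a clear and cogent showing (weight is at least 76).
    (d): 77 (respondent's 42 disregarded) ≥ 76 [met]
    (e): 79 (respondent's 66 disregarded) ≥ 76 [met]
  All elements met. The burden passes to the respondent.
Stage 3 — burden on respondent; standard: a clear and cogent showing (weight is at least 76).
    (f): 72 < 76 [not met]
  Not every element is met, so the respondent fails to carry Stage 3.
The analysis ends at Stage 3; the petitioner prevails.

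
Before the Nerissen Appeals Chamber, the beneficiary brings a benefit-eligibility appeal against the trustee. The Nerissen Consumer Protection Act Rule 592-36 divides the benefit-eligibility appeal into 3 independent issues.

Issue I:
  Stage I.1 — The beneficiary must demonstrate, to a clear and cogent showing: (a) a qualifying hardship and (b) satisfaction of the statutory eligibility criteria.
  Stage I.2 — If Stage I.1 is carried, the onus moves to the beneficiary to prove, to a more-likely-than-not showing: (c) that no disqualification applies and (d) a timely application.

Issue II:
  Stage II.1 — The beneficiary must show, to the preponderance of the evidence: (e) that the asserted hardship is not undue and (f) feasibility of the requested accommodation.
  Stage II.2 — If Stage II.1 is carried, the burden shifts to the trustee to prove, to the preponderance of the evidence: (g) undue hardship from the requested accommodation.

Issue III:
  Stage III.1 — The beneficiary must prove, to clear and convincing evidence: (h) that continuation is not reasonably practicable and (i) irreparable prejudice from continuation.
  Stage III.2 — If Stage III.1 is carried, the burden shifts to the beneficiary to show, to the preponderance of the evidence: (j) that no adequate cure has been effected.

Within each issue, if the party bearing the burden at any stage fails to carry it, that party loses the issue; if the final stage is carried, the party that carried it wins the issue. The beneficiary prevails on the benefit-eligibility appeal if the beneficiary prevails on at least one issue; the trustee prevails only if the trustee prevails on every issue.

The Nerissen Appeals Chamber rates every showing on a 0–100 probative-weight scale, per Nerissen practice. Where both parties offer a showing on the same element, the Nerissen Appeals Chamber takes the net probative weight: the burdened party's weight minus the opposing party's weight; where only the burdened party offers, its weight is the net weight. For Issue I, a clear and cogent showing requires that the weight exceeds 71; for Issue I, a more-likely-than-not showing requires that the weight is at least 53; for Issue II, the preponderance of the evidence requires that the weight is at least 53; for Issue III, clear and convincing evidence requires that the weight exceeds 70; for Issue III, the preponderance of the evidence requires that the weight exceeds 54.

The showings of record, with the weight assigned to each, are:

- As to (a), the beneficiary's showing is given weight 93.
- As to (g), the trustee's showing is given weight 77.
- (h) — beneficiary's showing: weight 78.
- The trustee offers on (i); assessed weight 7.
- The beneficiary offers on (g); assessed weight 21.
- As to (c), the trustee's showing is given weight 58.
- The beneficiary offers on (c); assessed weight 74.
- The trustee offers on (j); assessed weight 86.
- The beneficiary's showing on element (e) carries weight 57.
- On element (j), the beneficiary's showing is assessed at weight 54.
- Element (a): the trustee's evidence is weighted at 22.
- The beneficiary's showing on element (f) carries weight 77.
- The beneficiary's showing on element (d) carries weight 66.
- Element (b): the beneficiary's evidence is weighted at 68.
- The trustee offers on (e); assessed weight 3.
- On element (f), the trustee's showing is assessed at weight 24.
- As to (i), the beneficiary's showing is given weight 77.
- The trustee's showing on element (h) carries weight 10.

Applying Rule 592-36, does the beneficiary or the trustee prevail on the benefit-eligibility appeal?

— Issue I —
At Stage I.1 the beneficiary must meet a clear and cogent showing (weight exceeds 71): on (a) the weight is 93 less the opposing 22 gives net 71, which does not exceed 71, so (a) does not meet the standard; on (b) the weight is 68, ≤ 71, so (b) does not meet the standard.
  Stage I.1 not carried; the beneficiary fails its burden.
The analysis ends at Stage I.1; the trustee prevails on this issue.
— Issue II —
At Stage II.1 the beneficiary must meet the preponderance of the evidence (weight is at least 53): on (e) the weight is 57 less the opposing 3 gives net 54, ≥ 53, so (e) meets the standard; on (f) the weight is 77 less the opposing 24 gives net 53, ≥ 53, so (f) meets the standard.
  Stage II.1 carried; the burden shifts to the trustee.
At Stage II.2 the trustee must meet the preponderance of the evidence (weight is at least 53): on (g) the weight is 77 less the opposing 21 gives net 56, ≥ 53, so (g) meets the standard.
  Stage II.2 carried; the final stage is satisfied.
All stages carried — the trustee prevails on this issue.
— Issue III —
Stage III.1 (beneficiary, clear and convincing evidence, weight exceeds 70): (h) net 78−10=68 ≤ 70 — fails; (i) net 77−7=70 ≤ 70 — fails.
  Stage III.1 not carried; the beneficiary fails its burden.
The analysis ends at Stage III.1; the trustee prevails on this issue.
Per-issue: Issue I → trustee; Issue II → trustee; Issue III → trustee. The beneficiary must prevail on at least one issue; overall, the trustee prevails.

trustee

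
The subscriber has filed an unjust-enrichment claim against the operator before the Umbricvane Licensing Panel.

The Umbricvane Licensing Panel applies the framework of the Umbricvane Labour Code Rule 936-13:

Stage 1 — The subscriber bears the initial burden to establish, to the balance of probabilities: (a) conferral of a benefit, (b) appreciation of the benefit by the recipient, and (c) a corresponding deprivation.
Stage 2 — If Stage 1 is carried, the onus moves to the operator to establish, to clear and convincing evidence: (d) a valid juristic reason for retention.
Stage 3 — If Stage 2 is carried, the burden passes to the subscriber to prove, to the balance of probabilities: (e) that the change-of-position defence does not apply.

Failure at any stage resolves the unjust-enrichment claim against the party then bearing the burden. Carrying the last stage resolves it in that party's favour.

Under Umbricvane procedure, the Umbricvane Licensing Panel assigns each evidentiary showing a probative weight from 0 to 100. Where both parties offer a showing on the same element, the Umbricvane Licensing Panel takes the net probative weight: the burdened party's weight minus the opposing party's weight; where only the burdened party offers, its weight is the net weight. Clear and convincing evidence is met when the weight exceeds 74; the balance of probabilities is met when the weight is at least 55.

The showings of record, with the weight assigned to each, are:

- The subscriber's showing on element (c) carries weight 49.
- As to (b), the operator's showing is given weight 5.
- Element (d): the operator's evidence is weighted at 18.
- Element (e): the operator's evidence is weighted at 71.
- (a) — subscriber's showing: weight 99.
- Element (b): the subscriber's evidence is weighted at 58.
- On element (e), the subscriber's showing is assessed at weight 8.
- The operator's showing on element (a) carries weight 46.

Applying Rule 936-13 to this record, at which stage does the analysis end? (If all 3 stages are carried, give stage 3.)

At Stage 1 the subscriber must meet the balance of probabilities (weight is at least 55): on (a) the weight is 99 less the opposing 46 gives net 53, < 55, so (a) does not meet the standard; on (b) the weight is 58 less the opposing 5 gives net 53, which does not reach 55, so (b) does not meet the standard; on (c) the weight is 49, which does not reach 55, so (c) does not meet the standard.
  Not every element is met, so the subscriber fails to carry Stage 1.
The operator prevails.

stage 1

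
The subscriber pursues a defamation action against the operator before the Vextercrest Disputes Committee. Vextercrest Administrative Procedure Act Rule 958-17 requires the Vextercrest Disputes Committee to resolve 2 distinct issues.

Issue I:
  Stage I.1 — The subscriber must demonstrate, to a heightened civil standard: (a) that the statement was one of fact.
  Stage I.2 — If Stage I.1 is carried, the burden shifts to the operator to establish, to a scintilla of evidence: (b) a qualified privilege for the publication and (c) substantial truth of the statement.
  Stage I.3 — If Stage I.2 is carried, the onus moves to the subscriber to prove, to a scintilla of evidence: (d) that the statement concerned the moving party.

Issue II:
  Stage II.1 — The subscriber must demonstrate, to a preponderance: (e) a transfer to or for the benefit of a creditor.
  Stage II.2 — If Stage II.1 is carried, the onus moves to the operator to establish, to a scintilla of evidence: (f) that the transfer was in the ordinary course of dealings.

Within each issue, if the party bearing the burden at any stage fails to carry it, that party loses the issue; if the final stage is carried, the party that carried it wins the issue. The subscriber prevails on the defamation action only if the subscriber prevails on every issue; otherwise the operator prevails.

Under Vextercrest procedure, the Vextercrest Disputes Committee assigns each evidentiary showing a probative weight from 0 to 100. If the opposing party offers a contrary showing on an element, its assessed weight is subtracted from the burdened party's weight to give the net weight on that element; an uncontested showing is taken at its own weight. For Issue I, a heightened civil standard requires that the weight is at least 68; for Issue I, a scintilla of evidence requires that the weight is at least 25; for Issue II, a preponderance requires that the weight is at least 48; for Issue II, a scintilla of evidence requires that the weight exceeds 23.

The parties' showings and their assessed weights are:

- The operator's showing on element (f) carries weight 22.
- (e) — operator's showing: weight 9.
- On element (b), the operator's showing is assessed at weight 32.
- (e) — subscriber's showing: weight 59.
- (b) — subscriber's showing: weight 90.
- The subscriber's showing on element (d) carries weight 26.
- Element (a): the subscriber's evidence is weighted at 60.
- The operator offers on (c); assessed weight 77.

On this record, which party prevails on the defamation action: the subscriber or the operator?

operator

— Issue I —
Stage I.1 (subscriber, a heightened civil standard, weight is at least 68): (a) 60 < 68 — fails.
  Stage I.1 not carried; the subscriber fails its burden.
The operator prevails on this issue.
— Issue II —
Stage II.1 (subscriber, a preponderance, weight is at least 48): (e) net 59−9=50 ≥ 48 — meets.
  The subscriber carries Stage II.1; the operator now bears the burden.
Stage II.2 (operator, a scintilla of evidence, weight exceeds 23): (f) 22 ≤ 23 — fails.
  Stage II.2 not carried; the operator fails its burden.
The subscriber prevails on this issue.
Per-issue: Issue I → operator; Issue II → subscriber. The subscriber must prevail on every issue; overall, the operator prevails.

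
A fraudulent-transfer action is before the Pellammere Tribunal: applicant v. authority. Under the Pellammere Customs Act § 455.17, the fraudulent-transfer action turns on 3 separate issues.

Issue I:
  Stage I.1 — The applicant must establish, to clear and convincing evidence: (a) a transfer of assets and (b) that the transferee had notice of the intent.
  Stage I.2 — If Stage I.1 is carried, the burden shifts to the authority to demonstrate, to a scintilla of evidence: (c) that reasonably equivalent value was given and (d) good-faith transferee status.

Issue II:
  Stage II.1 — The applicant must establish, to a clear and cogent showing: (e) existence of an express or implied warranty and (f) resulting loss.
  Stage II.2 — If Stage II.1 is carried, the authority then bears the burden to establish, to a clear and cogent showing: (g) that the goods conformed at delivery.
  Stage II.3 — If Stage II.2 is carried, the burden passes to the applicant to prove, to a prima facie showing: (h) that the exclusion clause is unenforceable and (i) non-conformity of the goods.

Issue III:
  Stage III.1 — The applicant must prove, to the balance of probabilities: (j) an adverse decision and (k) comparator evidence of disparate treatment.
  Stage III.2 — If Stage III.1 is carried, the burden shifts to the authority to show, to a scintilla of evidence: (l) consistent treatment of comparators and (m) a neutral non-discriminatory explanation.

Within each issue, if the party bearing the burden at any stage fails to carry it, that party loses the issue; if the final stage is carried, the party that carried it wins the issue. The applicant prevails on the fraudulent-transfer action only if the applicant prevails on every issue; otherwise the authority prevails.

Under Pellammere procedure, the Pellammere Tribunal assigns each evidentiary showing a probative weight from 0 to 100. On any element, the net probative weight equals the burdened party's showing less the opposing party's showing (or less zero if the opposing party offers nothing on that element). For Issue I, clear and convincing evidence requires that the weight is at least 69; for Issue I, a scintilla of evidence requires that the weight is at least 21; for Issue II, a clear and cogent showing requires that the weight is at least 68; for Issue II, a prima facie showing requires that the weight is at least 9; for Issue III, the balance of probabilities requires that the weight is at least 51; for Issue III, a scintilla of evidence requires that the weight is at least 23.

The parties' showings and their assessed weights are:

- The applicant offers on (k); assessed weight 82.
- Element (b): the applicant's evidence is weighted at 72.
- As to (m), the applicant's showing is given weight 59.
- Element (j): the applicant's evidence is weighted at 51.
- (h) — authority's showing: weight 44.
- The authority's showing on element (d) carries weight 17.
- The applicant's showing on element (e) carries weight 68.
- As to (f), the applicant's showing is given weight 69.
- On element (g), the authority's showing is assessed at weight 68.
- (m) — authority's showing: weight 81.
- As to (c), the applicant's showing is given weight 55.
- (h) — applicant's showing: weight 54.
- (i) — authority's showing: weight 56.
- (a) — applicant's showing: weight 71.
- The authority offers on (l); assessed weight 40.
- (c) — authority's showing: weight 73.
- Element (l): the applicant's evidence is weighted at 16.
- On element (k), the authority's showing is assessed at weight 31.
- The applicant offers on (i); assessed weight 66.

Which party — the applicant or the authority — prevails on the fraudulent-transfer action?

— Issue I —
Stage I.1 — burden on applicant; standard: clear and convincing evidence (weight is at least 69).
    (a): 71 ≥ 69 [met]
    (b): 72 ≥ 69 [met]
  Stage I.1 is satisfied; the onus moves to the authority.
Stage I.2 — burden on authority; standard: a scintilla of evidence (weight is at least 21).
    (c): 73 − 55 = 18 < 21 [not met]
    (d): 17 < 21 [not met]
  Not every element is met, so the authority fails to carry Stage I.2.
So the applicant prevails on this issue.
— Issue II —
At Stage II.1 the applicant must meet a clear and cogent showing (weight is at least 68): on (e) the weight is 68, ≥ 68, so (e) meets the standard; on (f) the weight is 69, which does reach 68, so (f) meets the standard.
  The applicant carries Stage II.1; the authority now bears the burden.
At Stage II.2 the authority must meet a clear and cogent showing (weight is at least 68): on (g) the weight is 68, which does reach 68, so (g) meets the standard.
  Stage II.2 carried; the burden shifts to the applicant.
At Stage II.3 the applicant must meet a prima facie showing (weight is at least 9): on (h) the weight is 54 less the opposing 44 gives net 10, ≥ 9, so (h) meets the standard; on (i) the weight is 66 less the opposing 56 gives net 10, which does reach 9, so (i) meets the standard.
  Stage II.3 carried; the final stage is satisfied.
All stages carried — the applicant prevails on this issue.
— Issue III —
Stage III.1 (applicant, the balance of probabilities, weight is at least 51): (j) 51 ≥ 51 — meets; (k) net 82−31=51 ≥ 51 — meets.
  All elements met. The burden passes to the authority.
Stage III.2 (authority, a scintilla of evidence, weight is at least 23): (l) net 40−16=24 ≥ 23 — meets; (m) net 81−59=22 < 23 — fails.
  The authority does not carry Stage III.2.
The applicant prevails on this issue.
Per-issue: Issue I → applicant; Issue II → applicant; Issue III → applicant. The applicant must prevail on every issue; overall, the applicant prevails.

applicant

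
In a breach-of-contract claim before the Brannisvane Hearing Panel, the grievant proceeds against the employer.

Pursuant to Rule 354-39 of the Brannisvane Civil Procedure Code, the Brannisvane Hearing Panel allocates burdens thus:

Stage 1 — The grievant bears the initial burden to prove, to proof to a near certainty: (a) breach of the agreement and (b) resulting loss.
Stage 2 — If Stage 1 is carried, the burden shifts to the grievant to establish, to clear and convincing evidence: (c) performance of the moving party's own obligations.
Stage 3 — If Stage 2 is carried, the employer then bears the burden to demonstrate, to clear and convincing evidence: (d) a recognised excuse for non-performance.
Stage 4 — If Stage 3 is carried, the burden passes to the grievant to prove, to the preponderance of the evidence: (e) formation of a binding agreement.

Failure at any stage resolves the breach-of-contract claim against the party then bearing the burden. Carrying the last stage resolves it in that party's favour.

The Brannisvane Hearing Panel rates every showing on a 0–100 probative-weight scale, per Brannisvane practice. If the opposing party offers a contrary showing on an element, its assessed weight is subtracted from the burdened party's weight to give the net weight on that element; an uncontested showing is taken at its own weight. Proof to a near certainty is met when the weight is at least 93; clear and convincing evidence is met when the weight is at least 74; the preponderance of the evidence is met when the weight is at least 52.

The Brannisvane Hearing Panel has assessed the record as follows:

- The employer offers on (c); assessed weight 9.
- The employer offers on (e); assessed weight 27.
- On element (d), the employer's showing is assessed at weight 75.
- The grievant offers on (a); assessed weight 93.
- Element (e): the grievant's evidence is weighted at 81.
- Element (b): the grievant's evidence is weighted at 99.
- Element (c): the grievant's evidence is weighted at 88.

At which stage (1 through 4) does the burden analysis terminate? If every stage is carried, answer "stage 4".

stage 4

At Stage 1 the grievant must meet proof to a near certainty (weight is at least 93): on (a) the weight is 93, ≥ 93, so (a) meets the standard; on (b) the weight is 99, ≥ 93, so (b) meets the standard.
  Stage 1 carried; the burden remains with the grievant.
At Stage 2 the grievant must meet clear and convincing evidence (weight is at least 74): on (c) the weight is 88 less the opposing 9 gives net 79, which does reach 74, so (c) meets the standard.
  Stage 2 is satisfied; the onus moves to the employer.
At Stage 3 the employer must meet clear and convincing evidence (weight is at least 74): on (d) the weight is 75, which does reach 74, so (d) meets the standard.
  Stage 3 carried; the burden shifts to the grievant.
At Stage 4 the grievant must meet the preponderance of the evidence (weight is at least 52): on (e) the weight is 81 less the opposing 27 gives net 54, ≥ 52, so (e) meets the standard.
  All elements met at the final stage.
Every stage carried; the grievant prevails.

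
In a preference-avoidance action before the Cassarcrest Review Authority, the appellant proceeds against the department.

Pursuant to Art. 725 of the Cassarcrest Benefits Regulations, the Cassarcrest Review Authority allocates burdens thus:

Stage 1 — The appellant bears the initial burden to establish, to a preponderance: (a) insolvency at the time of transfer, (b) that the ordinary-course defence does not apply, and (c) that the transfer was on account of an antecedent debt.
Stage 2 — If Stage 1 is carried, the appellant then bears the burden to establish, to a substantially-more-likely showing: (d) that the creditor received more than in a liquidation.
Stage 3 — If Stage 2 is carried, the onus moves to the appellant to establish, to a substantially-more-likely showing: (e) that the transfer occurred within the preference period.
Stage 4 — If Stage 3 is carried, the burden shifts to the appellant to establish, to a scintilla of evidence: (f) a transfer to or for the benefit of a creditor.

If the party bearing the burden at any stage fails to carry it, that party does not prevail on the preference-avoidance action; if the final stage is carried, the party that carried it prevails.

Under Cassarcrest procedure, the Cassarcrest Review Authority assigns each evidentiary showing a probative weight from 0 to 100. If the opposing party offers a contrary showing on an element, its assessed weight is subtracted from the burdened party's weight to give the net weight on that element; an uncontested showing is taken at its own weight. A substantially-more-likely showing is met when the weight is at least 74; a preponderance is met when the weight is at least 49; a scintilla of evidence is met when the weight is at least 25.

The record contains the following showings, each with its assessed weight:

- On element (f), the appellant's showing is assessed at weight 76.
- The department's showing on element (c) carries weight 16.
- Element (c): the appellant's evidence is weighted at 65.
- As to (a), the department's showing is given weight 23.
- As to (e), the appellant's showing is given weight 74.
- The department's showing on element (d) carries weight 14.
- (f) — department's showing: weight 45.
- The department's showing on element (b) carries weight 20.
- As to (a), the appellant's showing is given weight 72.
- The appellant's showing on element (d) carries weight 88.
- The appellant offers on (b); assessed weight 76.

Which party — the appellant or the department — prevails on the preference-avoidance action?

At Stage 1 the appellant must meet a preponderance (weight is at least 49): on (a) the weight is 72 less the opposing 23 gives net 49, which does reach 49, so (a) meets the standard; on (b) the weight is 76 less the opposing 20 gives net 56, which does reach 49, so (b) meets the standard; on (c) the weight is 65 less the opposing 16 gives net 49, which does reach 49, so (c) meets the standard.
  Stage 1 is satisfied; the appellant continues to bear the burden.
At Stage 2 the appellant must meet a substantially-more-likely showing (weight is at least 74): on (d) the weight is 88 less the opposing 14 gives net 74, which does reach 74, so (d) meets the standard.
  Stage 2 carried; the burden remains with the appellant.
At Stage 3 the appellant must meet a substantially-more-likely showing (weight is at least 74): on (e) the weight is 74, ≥ 74, so (e) meets the standard.
  Stage 3 carried; the burden remains with the appellant.
At Stage 4 the appellant must meet a scintilla of evidence (weight is at least 25): on (f) the weight is 76 less the opposing 45 gives net 31, ≥ 25, so (f) meets the standard.
  Stage 4 carried; the final stage is satisfied.
Every stage carried; the appellant prevails.

appellant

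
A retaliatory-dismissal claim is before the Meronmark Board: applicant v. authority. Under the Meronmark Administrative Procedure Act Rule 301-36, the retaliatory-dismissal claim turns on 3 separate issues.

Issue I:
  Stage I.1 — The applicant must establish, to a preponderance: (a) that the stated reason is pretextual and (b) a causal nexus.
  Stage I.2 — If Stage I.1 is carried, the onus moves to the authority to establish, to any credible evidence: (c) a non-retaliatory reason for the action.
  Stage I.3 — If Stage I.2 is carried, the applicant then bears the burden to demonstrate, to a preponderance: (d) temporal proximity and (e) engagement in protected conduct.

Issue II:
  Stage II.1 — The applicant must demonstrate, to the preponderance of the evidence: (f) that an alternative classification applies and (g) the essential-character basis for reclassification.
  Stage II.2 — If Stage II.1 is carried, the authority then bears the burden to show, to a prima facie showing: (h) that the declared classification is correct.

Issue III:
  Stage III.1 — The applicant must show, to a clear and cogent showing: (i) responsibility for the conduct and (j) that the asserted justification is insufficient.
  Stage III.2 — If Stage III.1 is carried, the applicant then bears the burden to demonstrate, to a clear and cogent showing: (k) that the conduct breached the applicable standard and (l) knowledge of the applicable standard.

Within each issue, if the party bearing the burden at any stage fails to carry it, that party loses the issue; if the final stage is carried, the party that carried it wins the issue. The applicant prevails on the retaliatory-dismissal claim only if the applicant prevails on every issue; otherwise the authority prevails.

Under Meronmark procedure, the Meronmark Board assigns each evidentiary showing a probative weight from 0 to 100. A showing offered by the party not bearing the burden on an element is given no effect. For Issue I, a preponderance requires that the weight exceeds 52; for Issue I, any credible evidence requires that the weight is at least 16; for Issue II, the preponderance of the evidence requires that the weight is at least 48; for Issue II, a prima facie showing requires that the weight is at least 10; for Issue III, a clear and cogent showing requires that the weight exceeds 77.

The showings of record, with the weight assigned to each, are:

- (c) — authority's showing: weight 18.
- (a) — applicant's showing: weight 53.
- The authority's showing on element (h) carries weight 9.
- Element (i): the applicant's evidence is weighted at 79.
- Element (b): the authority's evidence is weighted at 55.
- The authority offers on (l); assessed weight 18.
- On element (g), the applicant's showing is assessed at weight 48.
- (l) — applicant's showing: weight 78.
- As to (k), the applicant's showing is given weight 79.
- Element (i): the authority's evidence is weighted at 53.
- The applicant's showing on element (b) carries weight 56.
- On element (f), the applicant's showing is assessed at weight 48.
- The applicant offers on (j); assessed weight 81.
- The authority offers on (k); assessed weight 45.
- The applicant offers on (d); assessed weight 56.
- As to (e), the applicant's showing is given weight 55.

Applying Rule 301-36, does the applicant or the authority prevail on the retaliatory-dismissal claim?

applicant

— Issue I —
Stage I.1 — burden on applicant; standard: a preponderance (weight exceeds 52).
    (a): 53 > 52 [met]
    (b): 56 (authority's 55 disregarded) > 52 [met]
  Stage I.1 is satisfied; the onus moves to the authority.
Stage I.2 — burden on authority; standard: any credible evidence (weight is at least 16).
    (c): 18 ≥ 16 [met]
  All elements met. The burden passes to the applicant.
Stage I.3 — burden on applicant; standard: a preponderance (weight exceeds 52).
    (d): 56 > 52 [met]
    (e): 55 > 52 [met]
  All elements met at the final stage.
All stages carried — the applicant prevails on this issue.
— Issue II —
Stage II.1 (applicant, the preponderance of the evidence, weight is at least 48): (f) 48 ≥ 48 — meets; (g) 48 ≥ 48 — meets.
  The applicant carries Stage II.1; the authority now bears the burden.
Stage II.2 (authority, a prima facie showing, weight is at least 10): (h) 9 < 10 — fails.
  The authority does not carry Stage II.2.
So the applicant prevails on this issue.
— Issue III —
Stage III.1 — burden on applicant; standard: a clear and cogent showing (weight exceeds 77).
    (i): 79 (authority's 53 disregarded) > 77 [met]
    (j): 81 > 77 [met]
  Stage III.1 is satisfied; the applicant continues to bear the burden.
Stage III.2 — burden on applicant; standard: a clear and cogent showing (weight exceeds 77).
    (k): 79 (authority's 45 disregarded) > 77 [met]
    (l): 78 (authority's 18 disregarded) > 77 [met]
  Stage III.2 carried; the final stage is satisfied.
With every stage satisfied, the applicant prevails on this issue.
Per-issue: Issue I → applicant; Issue II → applicant; Issue III → applicant. The applicant must prevail on every issue; overall, the applicant prevails.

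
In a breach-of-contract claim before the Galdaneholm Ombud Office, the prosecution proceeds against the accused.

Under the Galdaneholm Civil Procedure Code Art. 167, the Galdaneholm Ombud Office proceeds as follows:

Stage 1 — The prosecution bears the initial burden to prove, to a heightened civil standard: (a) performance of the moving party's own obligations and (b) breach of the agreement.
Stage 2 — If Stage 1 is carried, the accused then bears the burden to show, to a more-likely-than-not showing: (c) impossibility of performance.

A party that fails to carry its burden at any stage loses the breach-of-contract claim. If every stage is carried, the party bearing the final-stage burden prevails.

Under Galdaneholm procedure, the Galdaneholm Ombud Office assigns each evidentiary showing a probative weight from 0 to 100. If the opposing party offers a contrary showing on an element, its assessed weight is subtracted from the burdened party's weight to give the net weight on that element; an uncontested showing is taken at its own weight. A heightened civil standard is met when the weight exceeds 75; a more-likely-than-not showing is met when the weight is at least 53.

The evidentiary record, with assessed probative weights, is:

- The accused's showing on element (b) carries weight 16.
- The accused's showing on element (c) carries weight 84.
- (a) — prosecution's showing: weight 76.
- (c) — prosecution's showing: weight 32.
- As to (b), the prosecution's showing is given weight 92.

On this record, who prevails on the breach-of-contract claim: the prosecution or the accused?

prosecution

Stage 1 (prosecution, a heightened civil standard, weight exceeds 75): (a) 76 > 75 — meets; (b) net 92−16=76 > 75 — meets.
  Stage 1 carried; the burden shifts to the accused.
Stage 2 (accused, a more-likely-than-not showing, weight is at least 53): (c) net 84−32=52 < 53 — fails.
  Stage 2 not carried; the accused fails its burden.
So the prosecution prevails.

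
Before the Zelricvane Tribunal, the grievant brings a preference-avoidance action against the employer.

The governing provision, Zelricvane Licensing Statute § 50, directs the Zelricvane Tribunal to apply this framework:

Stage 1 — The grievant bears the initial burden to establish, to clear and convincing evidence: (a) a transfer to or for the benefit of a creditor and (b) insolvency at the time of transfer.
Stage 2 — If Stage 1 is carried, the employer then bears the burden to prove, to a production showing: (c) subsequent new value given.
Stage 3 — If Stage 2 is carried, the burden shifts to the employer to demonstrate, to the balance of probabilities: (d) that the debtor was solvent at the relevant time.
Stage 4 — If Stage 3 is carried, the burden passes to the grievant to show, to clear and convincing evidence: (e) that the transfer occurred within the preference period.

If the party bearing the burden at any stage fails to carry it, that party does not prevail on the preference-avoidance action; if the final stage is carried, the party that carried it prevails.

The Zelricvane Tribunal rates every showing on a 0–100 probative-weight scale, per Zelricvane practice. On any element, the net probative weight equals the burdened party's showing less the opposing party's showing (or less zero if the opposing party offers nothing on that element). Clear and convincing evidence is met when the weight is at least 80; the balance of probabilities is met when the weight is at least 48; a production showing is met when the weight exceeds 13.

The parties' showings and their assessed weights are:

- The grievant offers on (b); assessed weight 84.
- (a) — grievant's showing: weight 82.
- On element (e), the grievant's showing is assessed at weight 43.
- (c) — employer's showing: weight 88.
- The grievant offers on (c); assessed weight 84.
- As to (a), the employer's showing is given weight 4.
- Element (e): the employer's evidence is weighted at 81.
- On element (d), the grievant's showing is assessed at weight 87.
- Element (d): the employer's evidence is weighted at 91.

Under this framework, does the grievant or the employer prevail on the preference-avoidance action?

Stage 1 — burden on grievant; standard: clear and convincing evidence (weight is at least 80).
    (a): 82 − 4 = 78 < 80 [not met]
    (b): 84 ≥ 80 [met]
  The grievant does not carry Stage 1.
The analysis ends at Stage 1; the employer prevails.

employer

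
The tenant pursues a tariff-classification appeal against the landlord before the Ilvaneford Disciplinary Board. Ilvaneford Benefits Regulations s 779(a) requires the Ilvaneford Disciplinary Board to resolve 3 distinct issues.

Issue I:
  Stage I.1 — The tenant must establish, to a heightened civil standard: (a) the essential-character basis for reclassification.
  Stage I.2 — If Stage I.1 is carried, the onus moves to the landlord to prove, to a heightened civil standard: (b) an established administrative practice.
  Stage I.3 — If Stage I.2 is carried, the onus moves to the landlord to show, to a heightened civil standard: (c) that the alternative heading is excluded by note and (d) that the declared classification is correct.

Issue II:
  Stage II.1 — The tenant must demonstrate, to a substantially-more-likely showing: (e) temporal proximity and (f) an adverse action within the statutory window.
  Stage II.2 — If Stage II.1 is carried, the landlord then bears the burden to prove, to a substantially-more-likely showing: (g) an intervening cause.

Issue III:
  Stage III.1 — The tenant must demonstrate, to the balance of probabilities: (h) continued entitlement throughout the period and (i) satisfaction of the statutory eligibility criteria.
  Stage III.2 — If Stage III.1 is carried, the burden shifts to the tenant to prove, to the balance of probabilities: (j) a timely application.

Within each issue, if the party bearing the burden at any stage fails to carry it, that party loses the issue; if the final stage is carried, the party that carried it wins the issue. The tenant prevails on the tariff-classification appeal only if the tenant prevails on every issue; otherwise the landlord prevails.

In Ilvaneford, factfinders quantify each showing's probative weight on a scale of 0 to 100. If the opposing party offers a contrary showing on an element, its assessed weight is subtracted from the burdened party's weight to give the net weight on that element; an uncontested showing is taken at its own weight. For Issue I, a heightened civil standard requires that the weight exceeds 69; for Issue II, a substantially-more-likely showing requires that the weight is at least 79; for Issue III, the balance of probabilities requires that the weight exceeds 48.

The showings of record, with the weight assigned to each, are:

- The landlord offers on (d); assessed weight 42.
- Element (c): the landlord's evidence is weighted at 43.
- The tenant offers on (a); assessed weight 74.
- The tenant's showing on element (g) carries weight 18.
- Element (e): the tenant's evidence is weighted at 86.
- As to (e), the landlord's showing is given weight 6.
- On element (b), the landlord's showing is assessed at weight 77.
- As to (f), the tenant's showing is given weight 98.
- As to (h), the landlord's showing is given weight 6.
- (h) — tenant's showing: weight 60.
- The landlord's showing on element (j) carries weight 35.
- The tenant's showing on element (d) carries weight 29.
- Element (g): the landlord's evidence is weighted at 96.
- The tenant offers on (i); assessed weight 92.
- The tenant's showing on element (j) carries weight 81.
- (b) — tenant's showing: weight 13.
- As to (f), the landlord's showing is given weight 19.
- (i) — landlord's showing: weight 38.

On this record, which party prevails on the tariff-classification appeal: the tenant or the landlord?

landlord

— Issue I —
Stage I.1 (tenant, a heightened civil standard, weight exceeds 69): (a) 74 > 69 — meets.
  The tenant carries Stage I.1; the landlord now bears the burden.
Stage I.2 (landlord, a heightened civil standard, weight exceeds 69): (b) net 77−13=64 ≤ 69 — fails.
  The landlord does not carry Stage I.2.
The analysis ends at Stage I.2; the tenant prevails on this issue.
— Issue II —
At Stage II.1 the tenant must meet a substantially-more-likely showing (weight is at least 79): on (e) the weight is 86 less the opposing 6 gives net 80, which does reach 79, so (e) meets the standard; on (f) the weight is 98 less the opposing 19 gives net 79, ≥ 79, so (f) meets the standard.
  Stage II.1 carried; the burden shifts to the landlord.
At Stage II.2 the landlord must meet a substantially-more-likely showing (weight is at least 79): on (g) the weight is 96 less the opposing 18 gives net 78, which does not reach 79, so (g) does not meet the standard.
  Stage II.2 not carried; the landlord fails its burden.
The tenant prevails on this issue.
— Issue III —
Stage III.1 — burden on tenant; standard: the balance of probabilities (weight exceeds 48).
    (h): 60 − 6 = 54 > 48 [met]
    (i): 92 − 38 = 54 > 48 [met]
  Stage III.1 carried; the burden remains with the tenant.
Stage III.2 — burden on tenant; standard: the balance of probabilities (weight exceeds 48).
    (j): 81 − 35 = 46 ≤ 48 [not met]
  The tenant does not carry Stage III.2.
The landlord prevails on this issue.
Per-issue: Issue I → tenant; Issue II → tenant; Issue III → landlord. The tenant must prevail on every issue; overall, the landlord prevails.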